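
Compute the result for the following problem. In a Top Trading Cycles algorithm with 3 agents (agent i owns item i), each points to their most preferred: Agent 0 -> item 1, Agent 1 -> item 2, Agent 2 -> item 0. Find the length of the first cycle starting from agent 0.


Step 1: Trace the pointer graph from agent 0: 0 -> 1 -> 2 -> 0
Step 2: A cycle is detected when we revisit agent 0
Step 3: The cycle is: 0 -> 1 -> 2 -> 0
Step 4: Cycle length = 3

3


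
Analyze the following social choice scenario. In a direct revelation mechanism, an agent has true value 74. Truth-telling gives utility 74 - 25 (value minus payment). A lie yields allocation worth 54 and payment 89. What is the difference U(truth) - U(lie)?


Step 1: U(truth) = value - payment = 74 - 25 = 49
Step 2: U(lie) = allocation - payment = 54 - 89 = -35
Step 3: IC gap = 49 - (-35) = 84

84


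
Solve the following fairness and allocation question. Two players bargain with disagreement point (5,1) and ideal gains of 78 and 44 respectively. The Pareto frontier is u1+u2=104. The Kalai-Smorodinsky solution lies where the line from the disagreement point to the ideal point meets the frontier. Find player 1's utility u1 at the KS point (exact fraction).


Step 1: At the KS point, (u1-d1)/r1 = (u2-d2)/r2 = t and u1+u2 = 104
Step 2: u1 = d1 + r1*t and u2 = d2 + r2*t, so (d1 + r1*t) + (d2 + r2*t) = 104
Step 3: t = (104 - 5 - 1)/(78 + 44) = 98/122 = 49/61
Step 4: u1 = d1 + r1*t = 5 + 78 * 49/61 = 4127/61
Step 5: (Check: u2 = d2 + r2*t = 2217/61; u1+u2 = 4127/61 + 2217/61 = 104, on the frontier.)

4127/61


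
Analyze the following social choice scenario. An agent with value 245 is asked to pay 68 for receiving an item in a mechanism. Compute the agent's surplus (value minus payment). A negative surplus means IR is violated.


Step 1: Surplus = value - payment = 245 - 68 = 177
Step 2: IR is satisfied (surplus >= 0)

177


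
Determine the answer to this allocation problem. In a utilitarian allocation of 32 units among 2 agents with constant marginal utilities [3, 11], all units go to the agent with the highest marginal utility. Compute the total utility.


Step 1: The marginal utilities are [3, 11]
Step 2: The highest marginal utility is 11
Step 3: All 32 units go to that agent
Step 4: Total utility = 11 * 32 = 352

352


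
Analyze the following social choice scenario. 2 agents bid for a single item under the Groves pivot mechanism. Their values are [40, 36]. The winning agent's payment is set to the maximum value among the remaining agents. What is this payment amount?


Step 1: The efficient winner is agent 0 with value 40
Step 2: Other agents' values: [36]
Step 3: Pivot payment = max(others) = 36
Step 4: The winner pays 36

36


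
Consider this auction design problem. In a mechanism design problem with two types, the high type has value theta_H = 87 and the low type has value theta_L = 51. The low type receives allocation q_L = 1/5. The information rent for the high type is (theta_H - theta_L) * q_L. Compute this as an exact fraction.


Step 1: theta_H - theta_L = 87 - 51 = 36
Step 2: Information rent = (theta_H - theta_L) * q_L
Step 3: = 36 * 1/5
Step 4: = 36/5

36/5


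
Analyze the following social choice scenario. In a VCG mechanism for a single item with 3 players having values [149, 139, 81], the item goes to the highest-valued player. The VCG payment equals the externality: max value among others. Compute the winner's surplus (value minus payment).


Step 1: The winner is the agent with the highest value: agent 0 with value 149
Step 2: Values of other agents: [139, 81]
Step 3: VCG payment = max of others' values = 139
Step 4: Surplus = 149 - 139 = 10

10


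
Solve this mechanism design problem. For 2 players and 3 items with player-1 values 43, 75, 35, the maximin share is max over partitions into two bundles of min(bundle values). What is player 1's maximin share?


Step 1: Item values = 43, 75, 35
Step 2: Enumerate all 2-bundle partitions and take the smaller bundle:
  Partition 1: {43} vs {75,35} -> bundles 43, 110; min = 43
  Partition 2: {75} vs {43,35} -> bundles 75, 78; min = 75
  Partition 3: {35} vs {43,75} -> bundles 35, 118; min = 35
Step 3: MMS = max(43, 75, 35) = 75

75


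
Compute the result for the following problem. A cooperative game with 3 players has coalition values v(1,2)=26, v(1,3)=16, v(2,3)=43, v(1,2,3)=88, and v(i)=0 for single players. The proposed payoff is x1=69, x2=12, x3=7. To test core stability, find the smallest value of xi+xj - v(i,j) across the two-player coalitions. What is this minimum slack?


Step 1: Slack for coalition (1,2): x1+x2 - v12 = 81 - 26 = 55
Step 2: Slack for coalition (1,3): x1+x3 - v13 = 76 - 16 = 60
Step 3: Slack for coalition (2,3): x2+x3 - v23 = 19 - 43 = -24
Step 4: Minimum slack = min(55, 60, -24) = -24, attained by (2,3); coalition (2,3) can block (slack < 0), so the allocation is not in the core

-24


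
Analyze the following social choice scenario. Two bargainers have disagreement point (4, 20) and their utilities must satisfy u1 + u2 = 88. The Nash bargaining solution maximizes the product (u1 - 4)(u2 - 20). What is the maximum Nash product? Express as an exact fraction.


Step 1: The Nash solution splits surplus symmetrically above the disagreement point
Step 2: u1 = (total + d1 - d2)/2 = (88 + 4 - 20)/2 = 36
Step 3: u2 = (total - d1 + d2)/2 = (88 - 4 + 20)/2 = 52
Step 4: Nash product = (36 - 4) * (52 - 20)
Step 5: = 32 * 32 = 1024

1024


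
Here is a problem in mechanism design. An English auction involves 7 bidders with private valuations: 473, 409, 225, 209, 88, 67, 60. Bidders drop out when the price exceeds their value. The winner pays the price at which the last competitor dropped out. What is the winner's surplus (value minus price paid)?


Step 1: Identify the highest value: 473
Step 2: Identify the second-highest value: 409
Step 3: The final price = second-highest value = 409
Step 4: Surplus = 473 - 409 = 64

64


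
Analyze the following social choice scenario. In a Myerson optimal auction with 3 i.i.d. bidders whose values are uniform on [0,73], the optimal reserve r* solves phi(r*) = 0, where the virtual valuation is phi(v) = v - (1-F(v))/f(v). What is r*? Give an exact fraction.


Step 1: For U[0,73], F(v) = v/73 and f(v) = 1/73
Step 2: phi(v) = v - (1 - v/73)/(1/73) = v - (73 - v) = 2v - 73
Step 3: Set phi(r*) = 0: 2r* - 73 = 0
Step 4: r* = 73/2 (the number of bidders n = 3 does not enter)

73/2


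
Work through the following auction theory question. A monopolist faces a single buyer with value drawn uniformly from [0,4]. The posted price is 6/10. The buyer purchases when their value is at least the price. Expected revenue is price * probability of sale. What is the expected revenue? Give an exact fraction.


Step 1: Posted price r = 3/5, value support [0,4]
Step 2: P(v >= r) = (4 - 3/5)/4 = 17/20
Step 3: Expected revenue = r * P(v >= r) = 3/5 * 17/20
Step 4: Revenue = 51/100

51/100


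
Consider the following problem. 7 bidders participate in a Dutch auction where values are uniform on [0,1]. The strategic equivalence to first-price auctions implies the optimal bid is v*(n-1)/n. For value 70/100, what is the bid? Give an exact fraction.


Step 1: Dutch auctions are strategically equivalent to first-price auctions
Step 2: The equilibrium bid is b(v) = v*(n-1)/n
Step 3: b = 7/10 * 6/7
Step 4: b = 3/5

3/5


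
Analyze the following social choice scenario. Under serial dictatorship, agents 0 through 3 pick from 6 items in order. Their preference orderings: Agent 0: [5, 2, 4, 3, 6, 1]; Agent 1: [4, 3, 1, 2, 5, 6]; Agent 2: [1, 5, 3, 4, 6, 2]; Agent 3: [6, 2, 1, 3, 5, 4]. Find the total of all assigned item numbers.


Step 1: Agent 0 picks item 5
Step 2: Agent 1 picks item 4
Step 3: Agent 2 picks item 1
Step 4: Agent 3 picks item 6
Step 5: Sum = 5 + 4 + 1 + 6 = 16

16


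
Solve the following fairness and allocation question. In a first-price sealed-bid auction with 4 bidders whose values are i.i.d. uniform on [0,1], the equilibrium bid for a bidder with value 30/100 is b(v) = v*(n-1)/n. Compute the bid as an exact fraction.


Step 1: The symmetric BNE bidding function is b(v) = v * (n-1) / n
Step 2: Substitute v = 3/10 and n = 4
Step 3: b = 3/10 * 3/4
Step 4: b = 9/40

9/40


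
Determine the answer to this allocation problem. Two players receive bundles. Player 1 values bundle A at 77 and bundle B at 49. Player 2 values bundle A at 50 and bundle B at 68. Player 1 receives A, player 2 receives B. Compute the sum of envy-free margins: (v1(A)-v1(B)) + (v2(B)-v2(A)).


Step 1: Player 1's margin = v1(A) - v1(B) = 77 - 49 = 28
Step 2: Player 2's margin = v2(B) - v2(A) = 68 - 50 = 18
Step 3: Total margin = 28 + 18 = 46

46


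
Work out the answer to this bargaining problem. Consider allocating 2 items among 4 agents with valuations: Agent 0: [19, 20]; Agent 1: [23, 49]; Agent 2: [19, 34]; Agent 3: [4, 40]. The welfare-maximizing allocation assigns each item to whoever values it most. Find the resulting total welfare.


Step 1: For each item, find the maximum value among all agents.
Step 2: Item 0 -> Agent 1 (value 23)
Step 3: Item 1 -> Agent 1 (value 49)
Step 4: Total welfare = 23 + 49 = 72

72


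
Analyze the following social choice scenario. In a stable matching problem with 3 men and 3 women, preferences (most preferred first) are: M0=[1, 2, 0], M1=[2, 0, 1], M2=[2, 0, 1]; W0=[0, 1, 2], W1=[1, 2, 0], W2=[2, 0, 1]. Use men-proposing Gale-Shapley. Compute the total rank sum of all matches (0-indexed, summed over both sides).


Step 1: Run Gale-Shapley (men propose, women hold best offer):
  M0 proposes to W1; she accepts
  M1 proposes to W2; she accepts
  M2 proposes to W2; she switches from M1
  M1 proposes to W0; she accepts
Step 2: Final matching: W0-M1, W1-M0, W2-M2
Step 3: 0-indexed ranks (man's rank of his match, then woman's): 1 + 1 + 0 + 2 + 0 + 0
Step 4: Total rank sum = 4

4


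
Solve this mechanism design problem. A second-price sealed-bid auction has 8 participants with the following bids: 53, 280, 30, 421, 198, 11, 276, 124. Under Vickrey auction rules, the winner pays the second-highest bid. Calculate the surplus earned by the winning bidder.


Step 1: Sort bids in descending order: 421, 280, 276, 198, 124, 53, 30, 11
Step 2: The winning bid is the highest: 421
Step 3: The payment equals the second-highest bid: 280
Step 4: Surplus = winner's bid - payment = 421 - 280 = 141

141


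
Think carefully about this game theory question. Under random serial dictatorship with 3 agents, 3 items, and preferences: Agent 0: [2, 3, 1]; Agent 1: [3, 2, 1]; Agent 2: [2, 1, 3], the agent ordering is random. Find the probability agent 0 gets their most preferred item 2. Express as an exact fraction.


Step 1: Agent 0 wants item 2
Step 2: There are 6 possible orderings of agents
Step 3: In 3 orderings, agent 0 gets item 2
Step 4: Probability = 3/6 = 1/2

1/2


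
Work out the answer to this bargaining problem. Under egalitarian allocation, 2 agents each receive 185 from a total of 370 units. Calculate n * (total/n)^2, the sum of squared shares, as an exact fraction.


Step 1: Each agent's share = 370/2 = 185
Step 2: Square of each share = (185)^2 = 34225
Step 3: Sum of squares = 2 * 34225 = 68450

68450


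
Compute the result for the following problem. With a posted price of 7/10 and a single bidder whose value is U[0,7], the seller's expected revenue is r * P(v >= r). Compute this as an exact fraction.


Step 1: Posted price r = 7/10, value support [0,7]
Step 2: P(v >= r) = (7 - 7/10)/7 = 9/10
Step 3: Expected revenue = r * P(v >= r) = 7/10 * 9/10
Step 4: Revenue = 63/100

63/100


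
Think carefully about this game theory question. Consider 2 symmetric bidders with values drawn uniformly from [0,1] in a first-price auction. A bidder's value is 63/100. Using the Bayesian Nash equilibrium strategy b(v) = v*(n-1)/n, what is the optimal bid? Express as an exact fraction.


Step 1: The symmetric BNE bidding function is b(v) = v * (n-1) / n
Step 2: Substitute v = 63/100 and n = 2
Step 3: b = 63/100 * 1/2
Step 4: b = 63/200

63/200


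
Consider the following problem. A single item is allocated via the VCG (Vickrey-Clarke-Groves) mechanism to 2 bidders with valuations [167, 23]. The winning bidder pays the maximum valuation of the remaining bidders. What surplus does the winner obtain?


Step 1: The winner is the agent with the highest value: agent 0 with value 167
Step 2: Values of other agents: [23]
Step 3: VCG payment = max of others' values = 23
Step 4: Surplus = 167 - 23 = 144

144


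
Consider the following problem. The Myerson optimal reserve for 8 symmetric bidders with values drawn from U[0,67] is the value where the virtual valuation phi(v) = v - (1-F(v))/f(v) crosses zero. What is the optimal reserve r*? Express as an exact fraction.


Step 1: For U[0,67], F(v) = v/67 and f(v) = 1/67
Step 2: phi(v) = v - (1 - v/67)/(1/67) = v - (67 - v) = 2v - 67
Step 3: Set phi(r*) = 0: 2r* - 67 = 0
Step 4: r* = 67/2 (the number of bidders n = 8 does not enter)

67/2


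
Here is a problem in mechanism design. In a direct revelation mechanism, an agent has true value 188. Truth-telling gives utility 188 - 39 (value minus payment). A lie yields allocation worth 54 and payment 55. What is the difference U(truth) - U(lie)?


Step 1: U(truth) = value - payment = 188 - 39 = 149
Step 2: U(lie) = allocation - payment = 54 - 55 = -1
Step 3: IC gap = 149 - (-1) = 150

150


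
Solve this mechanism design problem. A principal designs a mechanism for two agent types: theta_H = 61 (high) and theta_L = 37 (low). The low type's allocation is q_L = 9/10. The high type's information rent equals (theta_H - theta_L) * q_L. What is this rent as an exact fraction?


Step 1: theta_H - theta_L = 61 - 37 = 24
Step 2: Information rent = (theta_H - theta_L) * q_L
Step 3: = 24 * 9/10
Step 4: = 108/5

108/5


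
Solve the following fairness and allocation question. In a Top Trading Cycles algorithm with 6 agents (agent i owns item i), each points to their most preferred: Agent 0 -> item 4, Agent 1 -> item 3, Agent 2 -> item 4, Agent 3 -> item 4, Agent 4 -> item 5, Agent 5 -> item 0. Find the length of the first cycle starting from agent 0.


Step 1: Trace the pointer graph from agent 0: 0 -> 4 -> 5 -> 0
Step 2: A cycle is detected when we revisit agent 0
Step 3: The cycle is: 0 -> 4 -> 5 -> 0
Step 4: Cycle length = 3

3


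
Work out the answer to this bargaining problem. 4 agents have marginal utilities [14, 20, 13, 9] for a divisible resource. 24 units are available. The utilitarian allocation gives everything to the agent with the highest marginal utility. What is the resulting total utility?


Step 1: The marginal utilities are [14, 20, 13, 9]
Step 2: The highest marginal utility is 20
Step 3: All 24 units go to that agent
Step 4: Total utility = 20 * 24 = 480

480


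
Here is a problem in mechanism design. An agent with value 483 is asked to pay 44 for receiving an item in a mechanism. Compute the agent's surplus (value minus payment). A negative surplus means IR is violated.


Step 1: Surplus = value - payment = 483 - 44 = 439
Step 2: IR is satisfied (surplus >= 0)

439


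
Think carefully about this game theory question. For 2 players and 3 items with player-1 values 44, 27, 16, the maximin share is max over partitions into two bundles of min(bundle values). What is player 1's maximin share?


Step 1: Item values = 44, 27, 16
Step 2: Enumerate all 2-bundle partitions and take the smaller bundle:
  Partition 1: {44} vs {27,16} -> bundles 44, 43; min = 43
  Partition 2: {27} vs {44,16} -> bundles 27, 60; min = 27
  Partition 3: {16} vs {44,27} -> bundles 16, 71; min = 16
Step 3: MMS = max(43, 27, 16) = 43

43


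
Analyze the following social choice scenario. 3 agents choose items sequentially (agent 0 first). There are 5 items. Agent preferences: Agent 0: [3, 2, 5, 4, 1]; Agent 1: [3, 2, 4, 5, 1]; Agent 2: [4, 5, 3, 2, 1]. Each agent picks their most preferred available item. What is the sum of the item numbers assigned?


Step 1: Agent 0 picks item 3
Step 2: Agent 1 picks item 2
Step 3: Agent 2 picks item 4
Step 4: Sum = 3 + 2 + 4 = 9

9


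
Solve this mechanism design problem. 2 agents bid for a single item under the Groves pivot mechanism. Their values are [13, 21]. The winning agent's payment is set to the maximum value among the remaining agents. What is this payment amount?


Step 1: The efficient winner is agent 1 with value 21
Step 2: Other agents' values: [13]
Step 3: Pivot payment = max(others) = 13
Step 4: The winner pays 13

13


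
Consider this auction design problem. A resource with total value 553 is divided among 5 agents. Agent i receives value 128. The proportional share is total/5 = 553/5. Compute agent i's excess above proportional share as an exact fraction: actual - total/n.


Step 1: Proportional share = 553/5
Step 2: Agent's actual allocation = 128
Step 3: Excess = 128 - 553/5 = 87/5

87/5


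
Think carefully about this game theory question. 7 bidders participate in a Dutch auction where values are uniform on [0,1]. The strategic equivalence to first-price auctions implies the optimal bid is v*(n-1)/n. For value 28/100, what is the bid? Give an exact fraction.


Step 1: Dutch auctions are strategically equivalent to first-price auctions
Step 2: The equilibrium bid is b(v) = v*(n-1)/n
Step 3: b = 7/25 * 6/7
Step 4: b = 6/25

6/25


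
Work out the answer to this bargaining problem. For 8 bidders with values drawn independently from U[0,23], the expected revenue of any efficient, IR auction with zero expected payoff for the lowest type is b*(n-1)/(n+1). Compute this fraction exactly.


Step 1: By Revenue Equivalence, expected revenue = b*(n-1)/(n+1)
Step 2: Substituting n = 8, b = 23
Step 3: Revenue = 23*(8-1)/(8+1) = 23*7/9
Step 4: Revenue = 161/9

161/9


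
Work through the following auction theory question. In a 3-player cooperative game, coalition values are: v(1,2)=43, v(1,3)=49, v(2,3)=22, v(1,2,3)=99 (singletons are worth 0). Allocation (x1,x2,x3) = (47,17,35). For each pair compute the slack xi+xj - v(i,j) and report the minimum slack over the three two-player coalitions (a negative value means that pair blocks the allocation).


Step 1: Slack for coalition (1,2): x1+x2 - v12 = 64 - 43 = 21
Step 2: Slack for coalition (1,3): x1+x3 - v13 = 82 - 49 = 33
Step 3: Slack for coalition (2,3): x2+x3 - v23 = 52 - 22 = 30
Step 4: Minimum slack = min(21, 33, 30) = 21, attained by (1,2); no pair can gain by deviating, so the allocation is in the core

21


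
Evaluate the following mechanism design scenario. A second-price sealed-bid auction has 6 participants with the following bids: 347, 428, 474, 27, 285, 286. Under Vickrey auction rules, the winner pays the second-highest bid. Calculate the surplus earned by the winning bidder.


Step 1: Sort bids in descending order: 474, 428, 347, 286, 285, 27
Step 2: The winning bid is the highest: 474
Step 3: The payment equals the second-highest bid: 428
Step 4: Surplus = winner's bid - payment = 474 - 428 = 46

46


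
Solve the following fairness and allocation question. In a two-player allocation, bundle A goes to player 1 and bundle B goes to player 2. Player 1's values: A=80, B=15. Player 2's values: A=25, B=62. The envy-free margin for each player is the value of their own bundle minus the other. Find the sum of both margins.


Step 1: Player 1's margin = v1(A) - v1(B) = 80 - 15 = 65
Step 2: Player 2's margin = v2(B) - v2(A) = 62 - 25 = 37
Step 3: Total margin = 65 + 37 = 102

102


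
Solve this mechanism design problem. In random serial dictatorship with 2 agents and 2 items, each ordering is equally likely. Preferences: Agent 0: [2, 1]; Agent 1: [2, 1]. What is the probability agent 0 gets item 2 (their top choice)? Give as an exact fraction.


Step 1: Agent 0 wants item 2
Step 2: There are 2 possible orderings of agents
Step 3: In 1 orderings, agent 0 gets item 2
Step 4: Probability = 1/2

1/2


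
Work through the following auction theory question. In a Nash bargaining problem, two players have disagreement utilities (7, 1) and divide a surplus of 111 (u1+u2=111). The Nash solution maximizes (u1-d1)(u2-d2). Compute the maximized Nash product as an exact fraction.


Step 1: The Nash solution splits surplus symmetrically above the disagreement point
Step 2: u1 = (total + d1 - d2)/2 = (111 + 7 - 1)/2 = 117/2
Step 3: u2 = (total - d1 + d2)/2 = (111 - 7 + 1)/2 = 105/2
Step 4: Nash product = (117/2 - 7) * (105/2 - 1)
Step 5: = 103/2 * 103/2 = 10609/4

10609/4


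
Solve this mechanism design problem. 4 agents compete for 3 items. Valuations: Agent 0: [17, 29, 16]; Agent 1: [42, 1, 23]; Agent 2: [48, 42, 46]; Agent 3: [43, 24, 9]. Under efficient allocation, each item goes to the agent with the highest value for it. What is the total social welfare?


Step 1: For each item, find the maximum value among all agents.
Step 2: Item 0 -> Agent 2 (value 48)
Step 3: Item 1 -> Agent 2 (value 42)
Step 4: Item 2 -> Agent 2 (value 46)
Step 5: Total welfare = 48 + 42 + 46 = 136

136


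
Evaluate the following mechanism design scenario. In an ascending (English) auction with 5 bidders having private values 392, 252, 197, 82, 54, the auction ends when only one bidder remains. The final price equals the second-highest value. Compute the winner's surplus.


Step 1: Identify the highest value: 392
Step 2: Identify the second-highest value: 252
Step 3: The final price = second-highest value = 252
Step 4: Surplus = 392 - 252 = 140

140


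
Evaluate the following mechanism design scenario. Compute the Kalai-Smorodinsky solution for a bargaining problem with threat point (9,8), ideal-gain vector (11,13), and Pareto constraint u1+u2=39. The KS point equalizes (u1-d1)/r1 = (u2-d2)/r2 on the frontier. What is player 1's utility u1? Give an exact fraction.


Step 1: At the KS point, (u1-d1)/r1 = (u2-d2)/r2 = t and u1+u2 = 39
Step 2: u1 = d1 + r1*t and u2 = d2 + r2*t, so (d1 + r1*t) + (d2 + r2*t) = 39
Step 3: t = (39 - 9 - 8)/(11 + 13) = 22/24 = 11/12
Step 4: u1 = d1 + r1*t = 9 + 11 * 11/12 = 229/12
Step 5: (Check: u2 = d2 + r2*t = 239/12; u1+u2 = 229/12 + 239/12 = 39, on the frontier.)

229/12


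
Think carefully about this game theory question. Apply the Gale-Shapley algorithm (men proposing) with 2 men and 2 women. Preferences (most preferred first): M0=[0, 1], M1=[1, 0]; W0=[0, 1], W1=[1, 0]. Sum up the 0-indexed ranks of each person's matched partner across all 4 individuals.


Step 1: Run Gale-Shapley (men propose, women hold best offer):
  M0 proposes to W0; she accepts
  M1 proposes to W1; she accepts
Step 2: Final matching: W0-M0, W1-M1
Step 3: 0-indexed ranks (man's rank of his match, then woman's): 0 + 0 + 0 + 0
Step 4: Total rank sum = 0

0


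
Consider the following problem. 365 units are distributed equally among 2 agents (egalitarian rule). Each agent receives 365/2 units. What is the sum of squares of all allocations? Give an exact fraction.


Step 1: Each agent's share = 365/2
Step 2: Square of each share = (365/2)^2 = 133225/4
Step 3: Sum of squares = 2 * 133225/4 = 133225/2

133225/2


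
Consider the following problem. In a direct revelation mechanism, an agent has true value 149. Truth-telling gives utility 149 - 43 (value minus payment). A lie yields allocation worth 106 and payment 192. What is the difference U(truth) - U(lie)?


Step 1: U(truth) = value - payment = 149 - 43 = 106
Step 2: U(lie) = allocation - payment = 106 - 192 = -86
Step 3: IC gap = 106 - (-86) = 192

192


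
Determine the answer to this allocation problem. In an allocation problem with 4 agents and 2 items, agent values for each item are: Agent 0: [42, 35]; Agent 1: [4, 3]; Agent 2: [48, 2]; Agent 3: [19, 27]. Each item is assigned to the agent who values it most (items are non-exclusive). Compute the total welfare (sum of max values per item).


Step 1: For each item, find the maximum value among all agents.
Step 2: Item 0 -> Agent 2 (value 48)
Step 3: Item 1 -> Agent 0 (value 35)
Step 4: Total welfare = 48 + 35 = 83

83


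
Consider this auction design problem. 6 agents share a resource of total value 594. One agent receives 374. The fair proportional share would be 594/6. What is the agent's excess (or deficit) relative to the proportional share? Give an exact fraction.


Step 1: Proportional share = 594/6 = 99
Step 2: Agent's actual allocation = 374
Step 3: Excess = 374 - 99 = 275

275


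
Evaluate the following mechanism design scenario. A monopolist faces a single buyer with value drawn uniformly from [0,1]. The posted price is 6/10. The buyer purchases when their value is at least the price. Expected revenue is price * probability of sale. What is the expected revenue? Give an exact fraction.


Step 1: Posted price r = 3/5, value support [0,1]
Step 2: P(v >= r) = (1 - 3/5)/1 = 2/5
Step 3: Expected revenue = r * P(v >= r) = 3/5 * 2/5
Step 4: Revenue = 6/25

6/25


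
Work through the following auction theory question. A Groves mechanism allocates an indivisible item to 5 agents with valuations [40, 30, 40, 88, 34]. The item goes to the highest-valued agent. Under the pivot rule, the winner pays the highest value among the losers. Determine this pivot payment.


Step 1: The efficient winner is agent 3 with value 88
Step 2: Other agents' values: [40, 30, 40, 34]
Step 3: Pivot payment = max(others) = 40
Step 4: The winner pays 40

40


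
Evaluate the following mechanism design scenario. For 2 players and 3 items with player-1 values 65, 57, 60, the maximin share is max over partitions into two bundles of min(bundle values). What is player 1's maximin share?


Step 1: Item values = 65, 57, 60
Step 2: Enumerate all 2-bundle partitions and take the smaller bundle:
  Partition 1: {65} vs {57,60} -> bundles 65, 117; min = 65
  Partition 2: {57} vs {65,60} -> bundles 57, 125; min = 57
  Partition 3: {60} vs {65,57} -> bundles 60, 122; min = 60
Step 3: MMS = max(65, 57, 60) = 65

65


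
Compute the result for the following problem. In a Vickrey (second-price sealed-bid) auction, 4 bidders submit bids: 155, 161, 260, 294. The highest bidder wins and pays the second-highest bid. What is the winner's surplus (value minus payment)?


Step 1: Sort bids in descending order: 294, 260, 161, 155
Step 2: The winning bid is the highest: 294
Step 3: The payment equals the second-highest bid: 260
Step 4: Surplus = winner's bid - payment = 294 - 260 = 34

34


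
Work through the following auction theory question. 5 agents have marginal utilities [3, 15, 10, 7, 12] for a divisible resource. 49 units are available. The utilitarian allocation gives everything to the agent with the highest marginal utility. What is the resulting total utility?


Step 1: The marginal utilities are [3, 15, 10, 7, 12]
Step 2: The highest marginal utility is 15
Step 3: All 49 units go to that agent
Step 4: Total utility = 15 * 49 = 735

735


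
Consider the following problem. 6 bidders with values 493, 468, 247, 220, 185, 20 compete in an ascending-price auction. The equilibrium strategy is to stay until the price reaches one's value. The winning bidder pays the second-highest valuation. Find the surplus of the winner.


Step 1: Identify the highest value: 493
Step 2: Identify the second-highest value: 468
Step 3: The final price = second-highest value = 468
Step 4: Surplus = 493 - 468 = 25

25


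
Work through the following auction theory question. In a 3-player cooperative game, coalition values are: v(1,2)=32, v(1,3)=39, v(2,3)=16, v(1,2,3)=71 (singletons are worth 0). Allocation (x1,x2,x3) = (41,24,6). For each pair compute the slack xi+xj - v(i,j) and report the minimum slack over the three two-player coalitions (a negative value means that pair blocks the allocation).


Step 1: Slack for coalition (1,2): x1+x2 - v12 = 65 - 32 = 33
Step 2: Slack for coalition (1,3): x1+x3 - v13 = 47 - 39 = 8
Step 3: Slack for coalition (2,3): x2+x3 - v23 = 30 - 16 = 14
Step 4: Minimum slack = min(33, 8, 14) = 8, attained by (1,3); no pair can gain by deviating, so the allocation is in the core

8


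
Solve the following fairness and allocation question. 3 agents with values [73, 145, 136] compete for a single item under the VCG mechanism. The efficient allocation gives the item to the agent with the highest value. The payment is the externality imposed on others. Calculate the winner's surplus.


Step 1: The winner is the agent with the highest value: agent 1 with value 145
Step 2: Values of other agents: [73, 136]
Step 3: VCG payment = max of others' values = 136
Step 4: Surplus = 145 - 136 = 9

9


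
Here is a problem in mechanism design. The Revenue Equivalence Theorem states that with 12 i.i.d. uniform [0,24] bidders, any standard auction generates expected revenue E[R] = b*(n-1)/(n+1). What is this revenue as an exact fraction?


Step 1: By Revenue Equivalence, expected revenue = b*(n-1)/(n+1)
Step 2: Substituting n = 12, b = 24
Step 3: Revenue = 24*(12-1)/(12+1) = 24*11/13
Step 4: Revenue = 264/13

264/13


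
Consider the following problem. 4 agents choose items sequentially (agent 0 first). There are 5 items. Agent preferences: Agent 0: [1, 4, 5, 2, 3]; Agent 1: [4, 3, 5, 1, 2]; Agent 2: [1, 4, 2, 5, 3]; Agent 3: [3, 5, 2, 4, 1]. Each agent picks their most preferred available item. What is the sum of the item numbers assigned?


Step 1: Agent 0 picks item 1
Step 2: Agent 1 picks item 4
Step 3: Agent 2 picks item 2
Step 4: Agent 3 picks item 3
Step 5: Sum = 1 + 4 + 2 + 3 = 10

10


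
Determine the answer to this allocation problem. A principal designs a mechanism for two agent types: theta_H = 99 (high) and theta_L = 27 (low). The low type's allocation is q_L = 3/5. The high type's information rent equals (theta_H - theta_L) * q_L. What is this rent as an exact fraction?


Step 1: theta_H - theta_L = 99 - 27 = 72
Step 2: Information rent = (theta_H - theta_L) * q_L
Step 3: = 72 * 3/5
Step 4: = 216/5

216/5


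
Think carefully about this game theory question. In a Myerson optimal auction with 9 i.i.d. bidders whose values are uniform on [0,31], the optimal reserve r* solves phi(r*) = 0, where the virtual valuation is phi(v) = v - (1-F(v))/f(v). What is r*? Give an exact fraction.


Step 1: For U[0,31], F(v) = v/31 and f(v) = 1/31
Step 2: phi(v) = v - (1 - v/31)/(1/31) = v - (31 - v) = 2v - 31
Step 3: Set phi(r*) = 0: 2r* - 31 = 0
Step 4: r* = 31/2 (the number of bidders n = 9 does not enter)

31/2


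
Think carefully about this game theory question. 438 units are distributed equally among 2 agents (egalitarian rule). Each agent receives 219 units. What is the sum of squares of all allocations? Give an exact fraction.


Step 1: Each agent's share = 438/2 = 219
Step 2: Square of each share = (219)^2 = 47961
Step 3: Sum of squares = 2 * 47961 = 95922

95922


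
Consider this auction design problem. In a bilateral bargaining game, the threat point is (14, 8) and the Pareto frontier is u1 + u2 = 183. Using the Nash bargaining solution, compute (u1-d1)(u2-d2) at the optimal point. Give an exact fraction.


Step 1: The Nash solution splits surplus symmetrically above the disagreement point
Step 2: u1 = (total + d1 - d2)/2 = (183 + 14 - 8)/2 = 189/2
Step 3: u2 = (total - d1 + d2)/2 = (183 - 14 + 8)/2 = 177/2
Step 4: Nash product = (189/2 - 14) * (177/2 - 8)
Step 5: = 161/2 * 161/2 = 25921/4

25921/4


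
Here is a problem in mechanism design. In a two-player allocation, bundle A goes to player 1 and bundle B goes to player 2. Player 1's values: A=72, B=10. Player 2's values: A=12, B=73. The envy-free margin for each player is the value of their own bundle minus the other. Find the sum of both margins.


Step 1: Player 1's margin = v1(A) - v1(B) = 72 - 10 = 62
Step 2: Player 2's margin = v2(B) - v2(A) = 73 - 12 = 61
Step 3: Total margin = 62 + 61 = 123

123


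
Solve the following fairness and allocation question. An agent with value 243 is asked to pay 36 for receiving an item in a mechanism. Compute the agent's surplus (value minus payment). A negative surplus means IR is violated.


Step 1: Surplus = value - payment = 243 - 36 = 207
Step 2: IR is satisfied (surplus >= 0)

207


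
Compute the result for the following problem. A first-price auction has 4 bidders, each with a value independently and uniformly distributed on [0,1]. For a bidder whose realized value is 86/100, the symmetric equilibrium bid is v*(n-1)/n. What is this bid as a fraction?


Step 1: The symmetric BNE bidding function is b(v) = v * (n-1) / n
Step 2: Substitute v = 43/50 and n = 4
Step 3: b = 43/50 * 3/4
Step 4: b = 129/200

129/200


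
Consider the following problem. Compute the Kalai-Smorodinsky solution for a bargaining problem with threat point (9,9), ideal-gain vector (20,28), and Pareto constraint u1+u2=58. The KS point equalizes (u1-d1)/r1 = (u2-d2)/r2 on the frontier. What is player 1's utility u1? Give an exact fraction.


Step 1: At the KS point, (u1-d1)/r1 = (u2-d2)/r2 = t and u1+u2 = 58
Step 2: u1 = d1 + r1*t and u2 = d2 + r2*t, so (d1 + r1*t) + (d2 + r2*t) = 58
Step 3: t = (58 - 9 - 9)/(20 + 28) = 40/48 = 5/6
Step 4: u1 = d1 + r1*t = 9 + 20 * 5/6 = 77/3
Step 5: (Check: u2 = d2 + r2*t = 97/3; u1+u2 = 77/3 + 97/3 = 58, on the frontier.)

77/3


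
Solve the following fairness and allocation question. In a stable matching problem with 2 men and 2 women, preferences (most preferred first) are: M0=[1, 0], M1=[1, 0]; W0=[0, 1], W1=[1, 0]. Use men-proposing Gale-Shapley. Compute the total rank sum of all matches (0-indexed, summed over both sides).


Step 1: Run Gale-Shapley (men propose, women hold best offer):
  M0 proposes to W1; she accepts
  M1 proposes to W1; she switches from M0
  M0 proposes to W0; she accepts
Step 2: Final matching: W0-M0, W1-M1
Step 3: 0-indexed ranks (man's rank of his match, then woman's): 1 + 0 + 0 + 0
Step 4: Total rank sum = 1

1


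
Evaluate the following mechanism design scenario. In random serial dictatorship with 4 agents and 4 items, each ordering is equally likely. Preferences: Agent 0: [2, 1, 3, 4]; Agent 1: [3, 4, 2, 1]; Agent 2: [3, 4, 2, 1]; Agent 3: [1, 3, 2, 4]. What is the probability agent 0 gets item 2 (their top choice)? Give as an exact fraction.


Step 1: Agent 0 wants item 2
Step 2: There are 24 possible orderings of agents
Step 3: In 24 orderings, agent 0 gets item 2
Step 4: Probability = 24/24 = 1

1


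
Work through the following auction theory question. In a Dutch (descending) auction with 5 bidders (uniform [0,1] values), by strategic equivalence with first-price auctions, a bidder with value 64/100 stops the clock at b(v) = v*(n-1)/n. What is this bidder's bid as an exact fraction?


Step 1: Dutch auctions are strategically equivalent to first-price auctions
Step 2: The equilibrium bid is b(v) = v*(n-1)/n
Step 3: b = 16/25 * 4/5
Step 4: b = 64/125

64/125


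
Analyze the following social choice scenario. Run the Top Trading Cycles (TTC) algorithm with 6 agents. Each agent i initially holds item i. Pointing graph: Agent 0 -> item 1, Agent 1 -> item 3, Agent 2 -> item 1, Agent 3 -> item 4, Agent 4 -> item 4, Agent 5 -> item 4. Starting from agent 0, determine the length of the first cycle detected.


Step 1: Trace the pointer graph from agent 0: 0 -> 1 -> 3 -> 4 -> 4
Step 2: A cycle is detected when we revisit agent 4
Step 3: The cycle is: 4 -> 4
Step 4: Cycle length = 1

1


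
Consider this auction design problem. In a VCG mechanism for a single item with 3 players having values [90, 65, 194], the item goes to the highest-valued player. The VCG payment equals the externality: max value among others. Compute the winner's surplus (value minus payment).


Step 1: The winner is the agent with the highest value: agent 2 with value 194
Step 2: Values of other agents: [90, 65]
Step 3: VCG payment = max of others' values = 90
Step 4: Surplus = 194 - 90 = 104

104


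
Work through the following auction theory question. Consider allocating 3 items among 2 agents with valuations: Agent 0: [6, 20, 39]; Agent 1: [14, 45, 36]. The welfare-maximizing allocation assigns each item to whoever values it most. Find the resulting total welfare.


Step 1: For each item, find the maximum value among all agents.
Step 2: Item 0 -> Agent 1 (value 14)
Step 3: Item 1 -> Agent 1 (value 45)
Step 4: Item 2 -> Agent 0 (value 39)
Step 5: Total welfare = 14 + 45 + 39 = 98

98


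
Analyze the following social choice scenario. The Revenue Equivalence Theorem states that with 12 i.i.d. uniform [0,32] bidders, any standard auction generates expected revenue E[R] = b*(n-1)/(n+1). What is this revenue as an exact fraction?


Step 1: By Revenue Equivalence, expected revenue = b*(n-1)/(n+1)
Step 2: Substituting n = 12, b = 32
Step 3: Revenue = 32*(12-1)/(12+1) = 32*11/13
Step 4: Revenue = 352/13

352/13


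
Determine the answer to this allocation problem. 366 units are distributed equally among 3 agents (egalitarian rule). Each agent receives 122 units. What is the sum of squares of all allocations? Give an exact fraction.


Step 1: Each agent's share = 366/3 = 122
Step 2: Square of each share = (122)^2 = 14884
Step 3: Sum of squares = 3 * 14884 = 44652

44652


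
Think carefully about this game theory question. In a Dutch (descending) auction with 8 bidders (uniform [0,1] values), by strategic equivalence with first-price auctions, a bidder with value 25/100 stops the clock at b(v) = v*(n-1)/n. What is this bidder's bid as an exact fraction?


Step 1: Dutch auctions are strategically equivalent to first-price auctions
Step 2: The equilibrium bid is b(v) = v*(n-1)/n
Step 3: b = 1/4 * 7/8
Step 4: b = 7/32

7/32


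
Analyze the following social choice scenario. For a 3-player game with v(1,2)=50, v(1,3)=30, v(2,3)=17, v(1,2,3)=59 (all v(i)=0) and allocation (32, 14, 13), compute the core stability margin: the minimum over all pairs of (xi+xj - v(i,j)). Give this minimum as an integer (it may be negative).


Step 1: Slack for coalition (1,2): x1+x2 - v12 = 46 - 50 = -4
Step 2: Slack for coalition (1,3): x1+x3 - v13 = 45 - 30 = 15
Step 3: Slack for coalition (2,3): x2+x3 - v23 = 27 - 17 = 10
Step 4: Minimum slack = min(-4, 15, 10) = -4, attained by (1,2); coalition (1,2) can block (slack < 0), so the allocation is not in the core

-4


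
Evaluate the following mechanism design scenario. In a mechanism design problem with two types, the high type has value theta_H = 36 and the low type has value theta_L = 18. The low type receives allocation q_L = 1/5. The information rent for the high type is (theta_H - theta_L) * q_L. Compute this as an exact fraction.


Step 1: theta_H - theta_L = 36 - 18 = 18
Step 2: Information rent = (theta_H - theta_L) * q_L
Step 3: = 18 * 1/5
Step 4: = 18/5

18/5


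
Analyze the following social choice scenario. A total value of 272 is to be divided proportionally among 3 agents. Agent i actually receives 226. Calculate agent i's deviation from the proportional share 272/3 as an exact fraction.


Step 1: Proportional share = 272/3
Step 2: Agent's actual allocation = 226
Step 3: Excess = 226 - 272/3 = 406/3

406/3


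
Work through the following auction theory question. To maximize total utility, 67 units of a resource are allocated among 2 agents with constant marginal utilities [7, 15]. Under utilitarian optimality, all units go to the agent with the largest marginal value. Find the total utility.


Step 1: The marginal utilities are [7, 15]
Step 2: The highest marginal utility is 15
Step 3: All 67 units go to that agent
Step 4: Total utility = 15 * 67 = 1005

1005


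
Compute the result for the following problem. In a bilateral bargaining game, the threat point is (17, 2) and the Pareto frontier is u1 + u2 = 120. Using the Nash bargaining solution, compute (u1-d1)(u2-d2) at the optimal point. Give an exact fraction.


Step 1: The Nash solution splits surplus symmetrically above the disagreement point
Step 2: u1 = (total + d1 - d2)/2 = (120 + 17 - 2)/2 = 135/2
Step 3: u2 = (total - d1 + d2)/2 = (120 - 17 + 2)/2 = 105/2
Step 4: Nash product = (135/2 - 17) * (105/2 - 2)
Step 5: = 101/2 * 101/2 = 10201/4

10201/4
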